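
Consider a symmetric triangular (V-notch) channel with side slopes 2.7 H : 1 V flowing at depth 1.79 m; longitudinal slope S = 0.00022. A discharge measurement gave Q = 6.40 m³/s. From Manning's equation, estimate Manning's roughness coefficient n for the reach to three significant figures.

A = z·y² = 2.7×1.79² = 8.651 m²
P = 2y√(1+z²) = 2×1.79×√(1+2.7²) = 10.31 m
R = A/P = 8.651/10.31 = 0.8393 m
n = (1/Q)·A·R^(2/3)·S^(1/2) = (1/6.40) × 8.651 × 0.8898 × 0.01483 = 0.01784

0.0178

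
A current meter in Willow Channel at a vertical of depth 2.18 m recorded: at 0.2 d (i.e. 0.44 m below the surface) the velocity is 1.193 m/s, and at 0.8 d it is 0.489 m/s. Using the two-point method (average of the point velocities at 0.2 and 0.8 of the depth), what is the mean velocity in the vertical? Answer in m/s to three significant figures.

v̄ = (1.193 + 0.489) / 2 = 0.8410 m/s

0.841 m/s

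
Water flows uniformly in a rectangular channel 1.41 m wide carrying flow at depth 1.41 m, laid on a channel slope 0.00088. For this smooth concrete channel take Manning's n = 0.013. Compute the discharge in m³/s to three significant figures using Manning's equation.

A = b·y = 1.41 × 1.41 = 1.988 m²
P = b + 2y = 1.41 + 2×1.41 = 4.230 m
R = A/P = 1.988/4.230 = 0.4700 m
Q = (1/n)·A·R^(2/3)·S^(1/2) = (1/0.013) × 1.988 × 0.4700^(2/3) × 0.00088^(1/2) = 2.742 m³/s

2.74 m³/s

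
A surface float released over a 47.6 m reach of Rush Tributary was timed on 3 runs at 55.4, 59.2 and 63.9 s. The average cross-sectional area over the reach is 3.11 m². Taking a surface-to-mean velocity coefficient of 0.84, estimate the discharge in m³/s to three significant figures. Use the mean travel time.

2.09 m³/s

t̄ = (55.4 + 59.2 + 63.9) / 3 = 59.5 s
v_surface = L / t̄ = 47.6 / 59.5 = 0.8000 m/s
v_mean = 0.84 × 0.8000 = 0.6720 m/s
Q = A × v_mean = 3.11 × 0.6720 = 2.090 m³/s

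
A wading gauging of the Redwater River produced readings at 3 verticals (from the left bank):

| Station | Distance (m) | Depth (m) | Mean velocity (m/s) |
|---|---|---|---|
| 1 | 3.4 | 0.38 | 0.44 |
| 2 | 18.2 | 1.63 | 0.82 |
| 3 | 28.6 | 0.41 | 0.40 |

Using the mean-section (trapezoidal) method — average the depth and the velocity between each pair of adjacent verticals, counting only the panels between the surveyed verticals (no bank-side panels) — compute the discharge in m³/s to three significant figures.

15.8 m³/s

Panel 1-2: Δb = 14.8 m, d̄ = (0.38+1.63)/2 = 1.005, v̄ = (0.44+0.82)/2 = 0.63 → q = 14.8×1.005×0.63 = 9.371 m³/s
Panel 2-3: Δb = 10.4 m, d̄ = (1.63+0.41)/2 = 1.02, v̄ = (0.82+0.40)/2 = 0.61 → q = 10.4×1.02×0.61 = 6.471 m³/s
Q = Σ q = 15.84 m³/s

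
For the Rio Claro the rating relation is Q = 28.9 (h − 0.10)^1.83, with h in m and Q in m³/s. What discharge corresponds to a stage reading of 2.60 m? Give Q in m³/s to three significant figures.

155 m³/s

Q = 28.9 × (2.60 − 0.10)^1.83 = 28.9 × 2.5^1.83 = 154.6 m³/s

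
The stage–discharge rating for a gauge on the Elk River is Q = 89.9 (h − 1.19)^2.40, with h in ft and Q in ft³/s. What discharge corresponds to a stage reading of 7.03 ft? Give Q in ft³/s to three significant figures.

Q = 89.9 × (7.03 − 1.19)^2.40 = 89.9 × 5.84^2.40 = 6211 ft³/s

6210 ft³/s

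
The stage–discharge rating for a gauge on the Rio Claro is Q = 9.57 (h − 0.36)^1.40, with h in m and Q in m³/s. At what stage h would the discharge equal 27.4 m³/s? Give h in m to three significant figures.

2.48 m

h − h₀ = (Q/C)^(1/b) = (27.4/9.57)^(1/1.40) = 2.120 m
h = 0.36 + 2.120 = 2.480 m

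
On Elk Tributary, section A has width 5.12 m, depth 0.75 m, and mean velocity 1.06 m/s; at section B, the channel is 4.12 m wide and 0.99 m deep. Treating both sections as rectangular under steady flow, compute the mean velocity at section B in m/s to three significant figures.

0.998 m/s

Q = A₁V₁ = (5.12×0.75) × 1.06 = 4.070 m³/s
A₂ = 4.12 × 0.99 = 4.079 m²
V₂ = Q/A₂ = 4.070/4.079 = 0.9979 m/s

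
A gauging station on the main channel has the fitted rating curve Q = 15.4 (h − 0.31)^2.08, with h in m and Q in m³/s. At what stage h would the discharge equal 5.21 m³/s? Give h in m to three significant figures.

0.904 m

h − h₀ = (Q/C)^(1/b) = (5.21/15.4)^(1/2.08) = 0.5939 m
h = 0.31 + 0.5939 = 0.9039 m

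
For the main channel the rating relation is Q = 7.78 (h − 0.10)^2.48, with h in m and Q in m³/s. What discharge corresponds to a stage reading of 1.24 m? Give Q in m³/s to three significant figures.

10.8 m³/s

Q = 7.78 × (1.24 − 0.10)^2.48 = 7.78 × 1.14^2.48 = 10.77 m³/s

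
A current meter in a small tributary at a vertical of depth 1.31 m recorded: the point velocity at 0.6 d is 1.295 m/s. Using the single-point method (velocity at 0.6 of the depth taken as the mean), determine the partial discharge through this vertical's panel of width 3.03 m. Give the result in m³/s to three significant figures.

v̄ = v₀.₆ = 1.295 m/s
q = v̄ × d × w = 1.295 × 1.31 × 3.03 = 5.140 m³/s

5.14 m³/s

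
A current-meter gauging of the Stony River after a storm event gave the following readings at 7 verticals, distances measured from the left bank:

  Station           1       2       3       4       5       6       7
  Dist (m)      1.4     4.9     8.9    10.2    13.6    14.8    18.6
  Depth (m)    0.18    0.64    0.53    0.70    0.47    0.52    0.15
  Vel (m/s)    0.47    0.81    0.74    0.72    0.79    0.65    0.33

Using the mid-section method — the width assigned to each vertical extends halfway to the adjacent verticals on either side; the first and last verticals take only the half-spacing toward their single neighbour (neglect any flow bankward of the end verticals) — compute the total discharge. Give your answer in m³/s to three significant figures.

6.11 m³/s

w_1 = (4.9 − 1.4)/2 = 1.75 m; q_1 = 0.47 × 0.18 × 1.75 = 0.1481 m³/s
w_2 = (8.9 − 1.4)/2 = 3.75 m; q_2 = 0.81 × 0.64 × 3.75 = 1.944 m³/s
w_3 = (10.2 − 4.9)/2 = 2.65 m; q_3 = 0.74 × 0.53 × 2.65 = 1.039 m³/s
w_4 = (13.6 − 8.9)/2 = 2.35 m; q_4 = 0.72 × 0.70 × 2.35 = 1.184 m³/s
w_5 = (14.8 − 10.2)/2 = 2.3 m; q_5 = 0.79 × 0.47 × 2.3 = 0.8540 m³/s
w_6 = (18.6 − 13.6)/2 = 2.5 m; q_6 = 0.65 × 0.52 × 2.5 = 0.8450 m³/s
w_7 = (18.6 − 14.8)/2 = 1.9 m; q_7 = 0.33 × 0.15 × 1.9 = 0.09405 m³/s
Q = Σ qᵢ = 6.109 m³/s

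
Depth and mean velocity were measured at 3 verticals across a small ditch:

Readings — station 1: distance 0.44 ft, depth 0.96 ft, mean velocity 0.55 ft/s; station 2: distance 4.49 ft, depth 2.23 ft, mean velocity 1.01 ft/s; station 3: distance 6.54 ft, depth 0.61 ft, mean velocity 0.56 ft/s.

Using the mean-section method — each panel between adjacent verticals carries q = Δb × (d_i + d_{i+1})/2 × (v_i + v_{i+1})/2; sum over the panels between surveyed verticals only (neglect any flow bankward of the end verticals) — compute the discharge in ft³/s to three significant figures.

7.32 ft³/s

Panel 1-2: Δb = 4.05 ft, d̄ = (0.96+2.23)/2 = 1.595, v̄ = (0.55+1.01)/2 = 0.78 → q = 4.05×1.595×0.78 = 5.039 ft³/s
Panel 2-3: Δb = 2.05 ft, d̄ = (2.23+0.61)/2 = 1.42, v̄ = (1.01+0.56)/2 = 0.785 → q = 2.05×1.42×0.785 = 2.285 ft³/s
Q = Σ q = 7.324 ft³/s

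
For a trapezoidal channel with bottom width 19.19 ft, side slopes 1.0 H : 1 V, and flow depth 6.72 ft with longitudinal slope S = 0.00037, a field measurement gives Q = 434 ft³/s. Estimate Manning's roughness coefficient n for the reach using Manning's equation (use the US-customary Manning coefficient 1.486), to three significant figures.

0.0315

A = (b + z·y)·y = (19.19 + 1.0×6.72)×6.72 = 174.1 ft²
P = b + 2y√(1+z²) = 19.19 + 2×6.72×√(1+1.0²) = 38.20 ft
R = A/P = 174.1/38.20 = 4.558 ft
n = (1.486/Q)·A·R^(2/3)·S^(1/2) = (1.486/434) × 174.1 × 2.749 × 0.01924 = 0.03153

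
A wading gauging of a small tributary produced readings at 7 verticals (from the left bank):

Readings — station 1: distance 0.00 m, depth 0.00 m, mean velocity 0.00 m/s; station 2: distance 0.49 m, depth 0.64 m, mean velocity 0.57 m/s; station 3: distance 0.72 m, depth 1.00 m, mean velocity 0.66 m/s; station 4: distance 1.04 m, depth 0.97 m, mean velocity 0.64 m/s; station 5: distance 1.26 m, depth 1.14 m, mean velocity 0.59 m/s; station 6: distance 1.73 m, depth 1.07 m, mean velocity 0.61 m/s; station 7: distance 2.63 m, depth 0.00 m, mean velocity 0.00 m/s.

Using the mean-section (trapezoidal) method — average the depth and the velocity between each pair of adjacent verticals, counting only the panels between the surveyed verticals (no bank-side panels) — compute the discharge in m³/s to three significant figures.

0.967 m³/s

Panel 1-2: Δb = 0.49 m, d̄ = (0.00+0.64)/2 = 0.32, v̄ = (0.00+0.57)/2 = 0.285 → q = 0.49×0.32×0.285 = 0.04469 m³/s
Panel 2-3: Δb = 0.23 m, d̄ = (0.64+1.00)/2 = 0.82, v̄ = (0.57+0.66)/2 = 0.615 → q = 0.23×0.82×0.615 = 0.1160 m³/s
Panel 3-4: Δb = 0.32 m, d̄ = (1.00+0.97)/2 = 0.985, v̄ = (0.66+0.64)/2 = 0.65 → q = 0.32×0.985×0.65 = 0.2049 m³/s
Panel 4-5: Δb = 0.22 m, d̄ = (0.97+1.14)/2 = 1.055, v̄ = (0.64+0.59)/2 = 0.615 → q = 0.22×1.055×0.615 = 0.1427 m³/s
Panel 5-6: Δb = 0.47 m, d̄ = (1.14+1.07)/2 = 1.105, v̄ = (0.59+0.61)/2 = 0.6 → q = 0.47×1.105×0.6 = 0.3116 m³/s
Panel 6-7: Δb = 0.9 m, d̄ = (1.07+0.00)/2 = 0.535, v̄ = (0.61+0.00)/2 = 0.305 → q = 0.9×0.535×0.305 = 0.1469 m³/s
Q = Σ q = 0.9668 m³/s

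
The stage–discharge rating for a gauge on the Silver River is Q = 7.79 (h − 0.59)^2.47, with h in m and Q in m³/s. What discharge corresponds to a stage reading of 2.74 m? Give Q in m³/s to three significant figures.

51.6 m³/s

Q = 7.79 × (2.74 − 0.59)^2.47 = 7.79 × 2.15^2.47 = 51.60 m³/s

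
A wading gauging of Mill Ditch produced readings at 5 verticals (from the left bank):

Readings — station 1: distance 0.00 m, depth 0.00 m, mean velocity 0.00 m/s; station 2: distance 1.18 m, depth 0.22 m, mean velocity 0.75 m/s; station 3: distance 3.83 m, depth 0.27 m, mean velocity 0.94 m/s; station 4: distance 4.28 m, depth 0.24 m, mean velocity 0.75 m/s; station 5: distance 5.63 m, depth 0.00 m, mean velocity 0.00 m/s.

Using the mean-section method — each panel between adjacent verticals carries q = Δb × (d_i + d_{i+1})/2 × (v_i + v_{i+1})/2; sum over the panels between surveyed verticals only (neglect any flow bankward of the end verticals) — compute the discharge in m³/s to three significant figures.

Panel 1-2: Δb = 1.18 m, d̄ = (0.00+0.22)/2 = 0.11, v̄ = (0.00+0.75)/2 = 0.375 → q = 1.18×0.11×0.375 = 0.04868 m³/s
Panel 2-3: Δb = 2.65 m, d̄ = (0.22+0.27)/2 = 0.245, v̄ = (0.75+0.94)/2 = 0.845 → q = 2.65×0.245×0.845 = 0.5486 m³/s
Panel 3-4: Δb = 0.45 m, d̄ = (0.27+0.24)/2 = 0.255, v̄ = (0.94+0.75)/2 = 0.845 → q = 0.45×0.255×0.845 = 0.09696 m³/s
Panel 4-5: Δb = 1.35 m, d̄ = (0.24+0.00)/2 = 0.12, v̄ = (0.75+0.00)/2 = 0.375 → q = 1.35×0.12×0.375 = 0.06075 m³/s
Q = Σ q = 0.7550 m³/s

0.755 m³/s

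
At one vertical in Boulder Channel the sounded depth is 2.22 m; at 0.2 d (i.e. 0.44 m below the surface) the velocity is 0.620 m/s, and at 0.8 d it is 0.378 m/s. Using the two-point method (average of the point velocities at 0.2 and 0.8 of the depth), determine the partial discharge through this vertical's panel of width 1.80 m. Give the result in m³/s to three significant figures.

1.99 m³/s

v̄ = (0.620 + 0.378) / 2 = 0.4990 m/s
q = v̄ × d × w = 0.4990 × 2.22 × 1.80 = 1.994 m³/s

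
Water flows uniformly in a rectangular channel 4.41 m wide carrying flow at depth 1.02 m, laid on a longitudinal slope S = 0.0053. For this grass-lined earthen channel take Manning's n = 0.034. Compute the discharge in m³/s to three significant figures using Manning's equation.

7.57 m³/s

A = b·y = 4.41 × 1.02 = 4.498 m²
P = b + 2y = 4.41 + 2×1.02 = 6.450 m
R = A/P = 4.498/6.450 = 0.6974 m
Q = (1/n)·A·R^(2/3)·S^(1/2) = (1/0.034) × 4.498 × 0.6974^(2/3) × 0.0053^(1/2) = 7.574 m³/s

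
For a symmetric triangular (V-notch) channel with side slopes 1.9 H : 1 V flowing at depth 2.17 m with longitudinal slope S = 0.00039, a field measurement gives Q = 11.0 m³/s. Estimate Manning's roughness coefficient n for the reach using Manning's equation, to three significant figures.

A = z·y² = 1.9×2.17² = 8.947 m²
P = 2y√(1+z²) = 2×2.17×√(1+1.9²) = 9.318 m
R = A/P = 8.947/9.318 = 0.9601 m
n = (1/Q)·A·R^(2/3)·S^(1/2) = (1/11.0) × 8.947 × 0.9732 × 0.01975 = 0.01563

0.0156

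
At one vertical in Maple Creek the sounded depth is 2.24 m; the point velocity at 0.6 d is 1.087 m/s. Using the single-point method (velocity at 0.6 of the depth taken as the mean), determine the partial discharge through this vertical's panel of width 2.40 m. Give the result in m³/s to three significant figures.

v̄ = v₀.₆ = 1.087 m/s
q = v̄ × d × w = 1.087 × 2.24 × 2.40 = 5.844 m³/s

5.84 m³/s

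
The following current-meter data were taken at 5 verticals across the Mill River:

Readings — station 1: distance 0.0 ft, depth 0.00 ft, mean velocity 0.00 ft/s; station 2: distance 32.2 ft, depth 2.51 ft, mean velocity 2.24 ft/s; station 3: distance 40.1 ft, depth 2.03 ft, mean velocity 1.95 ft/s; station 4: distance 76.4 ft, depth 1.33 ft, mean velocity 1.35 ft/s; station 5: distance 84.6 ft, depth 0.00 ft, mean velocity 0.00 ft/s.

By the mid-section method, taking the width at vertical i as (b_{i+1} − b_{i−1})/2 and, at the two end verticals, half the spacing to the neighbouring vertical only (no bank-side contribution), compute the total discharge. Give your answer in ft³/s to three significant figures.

240 ft³/s

w_2 = (40.1 − 0.0)/2 = 20.05 ft; q_2 = 2.24 × 2.51 × 20.05 = 112.7 ft³/s
w_3 = (76.4 − 32.2)/2 = 22.1 ft; q_3 = 1.95 × 2.03 × 22.1 = 87.48 ft³/s
w_4 = (84.6 − 40.1)/2 = 22.25 ft; q_4 = 1.35 × 1.33 × 22.25 = 39.95 ft³/s
Stations 1, 5 contribute zero (depth or velocity is 0).
Q = Σ qᵢ = 240.2 ft³/s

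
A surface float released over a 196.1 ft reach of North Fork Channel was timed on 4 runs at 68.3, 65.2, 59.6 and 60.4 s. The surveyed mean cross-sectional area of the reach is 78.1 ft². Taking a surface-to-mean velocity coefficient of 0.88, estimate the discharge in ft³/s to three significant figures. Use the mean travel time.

t̄ = (68.3 + 65.2 + 59.6 + 60.4) / 4 = 63.375 s
v_surface = L / t̄ = 196.1 / 63.375 = 3.094 ft/s
v_mean = 0.88 × 3.094 = 2.723 ft/s
Q = A × v_mean = 78.1 × 2.723 = 212.7 ft³/s

213 ft³/s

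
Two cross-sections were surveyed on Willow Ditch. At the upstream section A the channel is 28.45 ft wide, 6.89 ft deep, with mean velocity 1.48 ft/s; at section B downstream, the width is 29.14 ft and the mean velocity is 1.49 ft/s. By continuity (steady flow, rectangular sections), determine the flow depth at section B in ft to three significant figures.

Q = A₁V₁ = (28.45×6.89) × 1.48 = 290.1 ft³/s
d₂ = Q/(b₂ V₂) = 290.1/(29.14×1.49) = 6.682 ft

6.68 ft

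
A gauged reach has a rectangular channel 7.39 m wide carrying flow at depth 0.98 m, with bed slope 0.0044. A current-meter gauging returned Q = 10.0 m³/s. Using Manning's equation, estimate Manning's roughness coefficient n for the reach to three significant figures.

A = b·y = 7.39 × 0.98 = 7.242 m²
P = b + 2y = 7.39 + 2×0.98 = 9.350 m
R = A/P = 7.242/9.350 = 0.7746 m
n = (1/Q)·A·R^(2/3)·S^(1/2) = (1/10.0) × 7.242 × 0.8434 × 0.06633 = 0.04052

0.0405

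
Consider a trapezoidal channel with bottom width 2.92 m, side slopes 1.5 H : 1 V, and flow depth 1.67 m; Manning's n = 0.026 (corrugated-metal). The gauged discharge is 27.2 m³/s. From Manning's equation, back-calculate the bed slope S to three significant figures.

0.00599

A = (b + z·y)·y = (2.92 + 1.5×1.67)×1.67 = 9.060 m²
P = b + 2y√(1+z²) = 2.92 + 2×1.67×√(1+1.5²) = 8.941 m
R = A/P = 9.060/8.941 = 1.013 m
S = (Q·n / (1·A·R^(2/3)))² = (27.2×0.026 / (1×9.060×1.009))² = 0.005987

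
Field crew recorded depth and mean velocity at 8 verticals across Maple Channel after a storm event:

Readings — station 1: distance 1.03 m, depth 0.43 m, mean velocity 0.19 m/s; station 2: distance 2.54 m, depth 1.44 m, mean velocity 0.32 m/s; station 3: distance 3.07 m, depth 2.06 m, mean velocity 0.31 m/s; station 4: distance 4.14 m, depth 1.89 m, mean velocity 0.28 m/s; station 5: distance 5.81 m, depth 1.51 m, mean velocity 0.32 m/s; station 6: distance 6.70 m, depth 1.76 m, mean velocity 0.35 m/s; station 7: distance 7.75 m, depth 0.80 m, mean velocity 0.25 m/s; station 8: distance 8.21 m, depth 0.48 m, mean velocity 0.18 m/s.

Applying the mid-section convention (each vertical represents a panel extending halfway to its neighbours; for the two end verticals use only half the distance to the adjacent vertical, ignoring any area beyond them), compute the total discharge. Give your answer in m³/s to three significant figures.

3.15 m³/s

w_1 = (2.54 − 1.03)/2 = 0.755 m; q_1 = 0.19 × 0.43 × 0.755 = 0.06168 m³/s
w_2 = (3.07 − 1.03)/2 = 1.02 m; q_2 = 0.32 × 1.44 × 1.02 = 0.4700 m³/s
w_3 = (4.14 − 2.54)/2 = 0.8 m; q_3 = 0.31 × 2.06 × 0.8 = 0.5109 m³/s
w_4 = (5.81 − 3.07)/2 = 1.37 m; q_4 = 0.28 × 1.89 × 1.37 = 0.7250 m³/s
w_5 = (6.70 − 4.14)/2 = 1.28 m; q_5 = 0.32 × 1.51 × 1.28 = 0.6185 m³/s
w_6 = (7.75 − 5.81)/2 = 0.97 m; q_6 = 0.35 × 1.76 × 0.97 = 0.5975 m³/s
w_7 = (8.21 − 6.70)/2 = 0.755 m; q_7 = 0.25 × 0.80 × 0.755 = 0.1510 m³/s
w_8 = (8.21 − 7.75)/2 = 0.23 m; q_8 = 0.18 × 0.48 × 0.23 = 0.01987 m³/s
Q = Σ qᵢ = 3.154 m³/s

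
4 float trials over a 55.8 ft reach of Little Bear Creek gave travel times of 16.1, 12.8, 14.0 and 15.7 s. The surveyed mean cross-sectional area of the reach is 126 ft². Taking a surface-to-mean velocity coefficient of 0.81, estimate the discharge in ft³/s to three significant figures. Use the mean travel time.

389 ft³/s

t̄ = (16.1 + 12.8 + 14.0 + 15.7) / 4 = 14.65 s
v_surface = L / t̄ = 55.8 / 14.65 = 3.809 ft/s
v_mean = 0.81 × 3.809 = 3.085 ft/s
Q = A × v_mean = 126 × 3.085 = 388.7 ft³/s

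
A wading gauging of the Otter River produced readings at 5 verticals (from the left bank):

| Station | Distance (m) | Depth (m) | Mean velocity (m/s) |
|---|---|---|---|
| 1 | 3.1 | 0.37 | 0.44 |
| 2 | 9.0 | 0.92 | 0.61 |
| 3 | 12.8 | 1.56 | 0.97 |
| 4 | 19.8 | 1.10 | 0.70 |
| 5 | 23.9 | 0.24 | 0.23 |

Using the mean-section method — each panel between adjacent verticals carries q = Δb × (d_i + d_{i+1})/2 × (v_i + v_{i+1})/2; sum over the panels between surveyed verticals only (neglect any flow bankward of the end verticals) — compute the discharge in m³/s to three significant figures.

Panel 1-2: Δb = 5.9 m, d̄ = (0.37+0.92)/2 = 0.645, v̄ = (0.44+0.61)/2 = 0.525 → q = 5.9×0.645×0.525 = 1.998 m³/s
Panel 2-3: Δb = 3.8 m, d̄ = (0.92+1.56)/2 = 1.24, v̄ = (0.61+0.97)/2 = 0.79 → q = 3.8×1.24×0.79 = 3.722 m³/s
Panel 3-4: Δb = 7 m, d̄ = (1.56+1.10)/2 = 1.33, v̄ = (0.97+0.70)/2 = 0.835 → q = 7×1.33×0.835 = 7.774 m³/s
Panel 4-5: Δb = 4.1 m, d̄ = (1.10+0.24)/2 = 0.67, v̄ = (0.70+0.23)/2 = 0.465 → q = 4.1×0.67×0.465 = 1.277 m³/s
Q = Σ q = 14.77 m³/s

14.8 m³/s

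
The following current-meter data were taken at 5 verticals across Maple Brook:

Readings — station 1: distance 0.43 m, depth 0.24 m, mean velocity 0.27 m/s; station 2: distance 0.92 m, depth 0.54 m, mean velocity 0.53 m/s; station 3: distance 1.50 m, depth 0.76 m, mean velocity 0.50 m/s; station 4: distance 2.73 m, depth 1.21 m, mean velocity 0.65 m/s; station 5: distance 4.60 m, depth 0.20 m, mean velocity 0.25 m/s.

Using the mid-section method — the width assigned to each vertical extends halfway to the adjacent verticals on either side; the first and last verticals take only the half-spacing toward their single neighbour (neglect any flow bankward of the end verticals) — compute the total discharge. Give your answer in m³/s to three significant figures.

w_1 = (0.92 − 0.43)/2 = 0.245 m; q_1 = 0.27 × 0.24 × 0.245 = 0.01588 m³/s
w_2 = (1.50 − 0.43)/2 = 0.535 m; q_2 = 0.53 × 0.54 × 0.535 = 0.1531 m³/s
w_3 = (2.73 − 0.92)/2 = 0.905 m; q_3 = 0.50 × 0.76 × 0.905 = 0.3439 m³/s
w_4 = (4.60 − 1.50)/2 = 1.55 m; q_4 = 0.65 × 1.21 × 1.55 = 1.219 m³/s
w_5 = (4.60 − 2.73)/2 = 0.935 m; q_5 = 0.25 × 0.20 × 0.935 = 0.04675 m³/s
Q = Σ qᵢ = 1.779 m³/s

1.78 m³/s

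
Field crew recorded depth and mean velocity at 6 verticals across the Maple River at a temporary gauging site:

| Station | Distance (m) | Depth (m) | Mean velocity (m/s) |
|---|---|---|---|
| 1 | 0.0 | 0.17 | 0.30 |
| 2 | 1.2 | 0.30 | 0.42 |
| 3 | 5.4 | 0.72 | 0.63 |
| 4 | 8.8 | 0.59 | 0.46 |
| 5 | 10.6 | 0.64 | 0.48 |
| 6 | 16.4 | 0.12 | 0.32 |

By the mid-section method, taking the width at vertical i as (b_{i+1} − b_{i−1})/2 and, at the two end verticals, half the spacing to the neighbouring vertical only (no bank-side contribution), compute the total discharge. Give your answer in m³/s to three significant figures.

w_1 = (1.2 − 0.0)/2 = 0.6 m; q_1 = 0.30 × 0.17 × 0.6 = 0.03060 m³/s
w_2 = (5.4 − 0.0)/2 = 2.7 m; q_2 = 0.42 × 0.30 × 2.7 = 0.3402 m³/s
w_3 = (8.8 − 1.2)/2 = 3.8 m; q_3 = 0.63 × 0.72 × 3.8 = 1.724 m³/s
w_4 = (10.6 − 5.4)/2 = 2.6 m; q_4 = 0.46 × 0.59 × 2.6 = 0.7056 m³/s
w_5 = (16.4 − 8.8)/2 = 3.8 m; q_5 = 0.48 × 0.64 × 3.8 = 1.167 m³/s
w_6 = (16.4 − 10.6)/2 = 2.9 m; q_6 = 0.32 × 0.12 × 2.9 = 0.1114 m³/s
Q = Σ qᵢ = 4.079 m³/s

4.08 m³/s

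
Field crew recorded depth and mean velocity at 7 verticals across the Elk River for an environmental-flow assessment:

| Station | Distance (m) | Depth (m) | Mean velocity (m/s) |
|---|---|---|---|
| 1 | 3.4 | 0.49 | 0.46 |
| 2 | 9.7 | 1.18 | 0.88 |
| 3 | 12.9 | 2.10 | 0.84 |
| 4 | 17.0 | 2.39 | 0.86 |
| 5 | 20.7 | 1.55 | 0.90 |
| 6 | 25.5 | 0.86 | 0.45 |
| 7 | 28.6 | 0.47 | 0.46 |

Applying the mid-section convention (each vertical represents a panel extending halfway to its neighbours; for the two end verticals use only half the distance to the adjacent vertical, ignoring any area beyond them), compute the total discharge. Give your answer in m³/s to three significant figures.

w_1 = (9.7 − 3.4)/2 = 3.15 m; q_1 = 0.46 × 0.49 × 3.15 = 0.7100 m³/s
w_2 = (12.9 − 3.4)/2 = 4.75 m; q_2 = 0.88 × 1.18 × 4.75 = 4.932 m³/s
w_3 = (17.0 − 9.7)/2 = 3.65 m; q_3 = 0.84 × 2.10 × 3.65 = 6.439 m³/s
w_4 = (20.7 − 12.9)/2 = 3.9 m; q_4 = 0.86 × 2.39 × 3.9 = 8.016 m³/s
w_5 = (25.5 − 17.0)/2 = 4.25 m; q_5 = 0.90 × 1.55 × 4.25 = 5.929 m³/s
w_6 = (28.6 − 20.7)/2 = 3.95 m; q_6 = 0.45 × 0.86 × 3.95 = 1.529 m³/s
w_7 = (28.6 − 25.5)/2 = 1.55 m; q_7 = 0.46 × 0.47 × 1.55 = 0.3351 m³/s
Q = Σ qᵢ = 27.89 m³/s

27.9 m³/s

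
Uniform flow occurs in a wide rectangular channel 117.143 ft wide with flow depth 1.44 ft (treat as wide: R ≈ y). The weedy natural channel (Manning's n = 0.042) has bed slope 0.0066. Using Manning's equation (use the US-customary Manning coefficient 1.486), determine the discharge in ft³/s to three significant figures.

618 ft³/s

A = b·y = 117.143 × 1.44 = 168.7 ft²
Wide channel: R ≈ y = 1.44 ft
Q = (1.486/n)·A·R^(2/3)·S^(1/2) = (1.486/0.042) × 168.7 × 1.440^(2/3) × 0.0066^(1/2) = 618.3 ft³/s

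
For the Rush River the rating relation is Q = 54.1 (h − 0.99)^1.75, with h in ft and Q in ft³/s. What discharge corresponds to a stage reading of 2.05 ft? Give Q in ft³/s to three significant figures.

Q = 54.1 × (2.05 − 0.99)^1.75 = 54.1 × 1.06^1.75 = 59.91 ft³/s

59.9 ft³/s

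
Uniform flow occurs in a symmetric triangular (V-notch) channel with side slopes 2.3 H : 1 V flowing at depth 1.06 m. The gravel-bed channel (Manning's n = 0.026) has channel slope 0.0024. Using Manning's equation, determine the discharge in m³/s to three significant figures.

3.01 m³/s

A = z·y² = 2.3×1.06² = 2.584 m²
P = 2y√(1+z²) = 2×1.06×√(1+2.3²) = 5.317 m
R = A/P = 2.584/5.317 = 0.4860 m
Q = (1/n)·A·R^(2/3)·S^(1/2) = (1/0.026) × 2.584 × 0.4860^(2/3) × 0.0024^(1/2) = 3.010 m³/s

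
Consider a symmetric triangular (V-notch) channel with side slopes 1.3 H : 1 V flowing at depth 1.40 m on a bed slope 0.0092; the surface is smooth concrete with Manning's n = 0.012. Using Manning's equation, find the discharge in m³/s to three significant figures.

13.8 m³/s

A = z·y² = 1.3×1.40² = 2.548 m²
P = 2y√(1+z²) = 2×1.40×√(1+1.3²) = 4.592 m
R = A/P = 2.548/4.592 = 0.5548 m
Q = (1/n)·A·R^(2/3)·S^(1/2) = (1/0.012) × 2.548 × 0.5548^(2/3) × 0.0092^(1/2) = 13.75 m³/s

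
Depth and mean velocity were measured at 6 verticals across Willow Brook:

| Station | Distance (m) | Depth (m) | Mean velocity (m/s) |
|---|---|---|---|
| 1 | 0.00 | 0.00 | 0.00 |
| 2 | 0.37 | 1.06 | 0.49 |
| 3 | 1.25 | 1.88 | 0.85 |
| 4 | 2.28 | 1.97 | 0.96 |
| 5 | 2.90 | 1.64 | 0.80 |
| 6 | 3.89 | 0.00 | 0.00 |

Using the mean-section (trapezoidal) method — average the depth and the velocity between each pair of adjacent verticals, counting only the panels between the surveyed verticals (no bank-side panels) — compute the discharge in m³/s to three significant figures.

4.02 m³/s

Panel 1-2: Δb = 0.37 m, d̄ = (0.00+1.06)/2 = 0.53, v̄ = (0.00+0.49)/2 = 0.245 → q = 0.37×0.53×0.245 = 0.04804 m³/s
Panel 2-3: Δb = 0.88 m, d̄ = (1.06+1.88)/2 = 1.47, v̄ = (0.49+0.85)/2 = 0.67 → q = 0.88×1.47×0.67 = 0.8667 m³/s
Panel 3-4: Δb = 1.03 m, d̄ = (1.88+1.97)/2 = 1.925, v̄ = (0.85+0.96)/2 = 0.905 → q = 1.03×1.925×0.905 = 1.794 m³/s
Panel 4-5: Δb = 0.62 m, d̄ = (1.97+1.64)/2 = 1.805, v̄ = (0.96+0.80)/2 = 0.88 → q = 0.62×1.805×0.88 = 0.9848 m³/s
Panel 5-6: Δb = 0.99 m, d̄ = (1.64+0.00)/2 = 0.82, v̄ = (0.80+0.00)/2 = 0.4 → q = 0.99×0.82×0.4 = 0.3247 m³/s
Q = Σ q = 4.019 m³/s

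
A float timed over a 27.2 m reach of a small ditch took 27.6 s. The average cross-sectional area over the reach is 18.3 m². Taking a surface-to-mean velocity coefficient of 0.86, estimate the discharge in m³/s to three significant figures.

v_surface = L / t̄ = 27.2 / 27.6 = 0.9855 m/s
v_mean = 0.86 × 0.9855 = 0.8475 m/s
Q = A × v_mean = 18.3 × 0.8475 = 15.51 m³/s

15.5 m³/s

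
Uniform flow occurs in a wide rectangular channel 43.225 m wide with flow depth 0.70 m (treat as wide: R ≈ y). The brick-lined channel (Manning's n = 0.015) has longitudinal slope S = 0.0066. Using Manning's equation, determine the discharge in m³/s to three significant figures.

A = b·y = 43.225 × 0.70 = 30.26 m²
Wide channel: R ≈ y = 0.70 m
Q = (1/n)·A·R^(2/3)·S^(1/2) = (1/0.015) × 30.26 × 0.7000^(2/3) × 0.0066^(1/2) = 129.2 m³/s

129 m³/s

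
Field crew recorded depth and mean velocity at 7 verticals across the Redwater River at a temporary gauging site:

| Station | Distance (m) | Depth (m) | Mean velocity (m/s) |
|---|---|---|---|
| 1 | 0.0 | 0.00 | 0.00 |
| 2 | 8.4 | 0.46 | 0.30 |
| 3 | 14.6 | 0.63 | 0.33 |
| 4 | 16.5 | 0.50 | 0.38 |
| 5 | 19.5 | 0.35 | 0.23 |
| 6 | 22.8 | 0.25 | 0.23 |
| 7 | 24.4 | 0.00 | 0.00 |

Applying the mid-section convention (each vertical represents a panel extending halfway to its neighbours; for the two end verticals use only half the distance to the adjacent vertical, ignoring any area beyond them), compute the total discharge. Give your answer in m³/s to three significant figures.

w_2 = (14.6 − 0.0)/2 = 7.3 m; q_2 = 0.30 × 0.46 × 7.3 = 1.007 m³/s
w_3 = (16.5 − 8.4)/2 = 4.05 m; q_3 = 0.33 × 0.63 × 4.05 = 0.8420 m³/s
w_4 = (19.5 − 14.6)/2 = 2.45 m; q_4 = 0.38 × 0.50 × 2.45 = 0.4655 m³/s
w_5 = (22.8 − 16.5)/2 = 3.15 m; q_5 = 0.23 × 0.35 × 3.15 = 0.2536 m³/s
w_6 = (24.4 − 19.5)/2 = 2.45 m; q_6 = 0.23 × 0.25 × 2.45 = 0.1409 m³/s
Stations 1, 7 contribute zero (depth or velocity is 0).
Q = Σ qᵢ = 2.709 m³/s

2.71 m³/s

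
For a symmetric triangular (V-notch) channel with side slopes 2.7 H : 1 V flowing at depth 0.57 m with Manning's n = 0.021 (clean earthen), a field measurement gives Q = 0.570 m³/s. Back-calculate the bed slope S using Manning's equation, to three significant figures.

0.00108

A = z·y² = 2.7×0.57² = 0.8772 m²
P = 2y√(1+z²) = 2×0.57×√(1+2.7²) = 3.282 m
R = A/P = 0.8772/3.282 = 0.2673 m
S = (Q·n / (1·A·R^(2/3)))² = (0.570×0.021 / (1×0.8772×0.4149))² = 0.001082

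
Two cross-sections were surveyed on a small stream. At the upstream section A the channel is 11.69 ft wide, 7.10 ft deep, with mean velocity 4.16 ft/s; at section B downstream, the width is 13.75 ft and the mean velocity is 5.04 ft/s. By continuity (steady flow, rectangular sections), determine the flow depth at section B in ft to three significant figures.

Q = A₁V₁ = (11.69×7.10) × 4.16 = 345.3 ft³/s
d₂ = Q/(b₂ V₂) = 345.3/(13.75×5.04) = 4.982 ft

4.98 ft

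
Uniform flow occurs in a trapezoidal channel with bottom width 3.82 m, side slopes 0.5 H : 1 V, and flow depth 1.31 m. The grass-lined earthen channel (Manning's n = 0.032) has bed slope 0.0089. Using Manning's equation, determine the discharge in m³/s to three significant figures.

A = (b + z·y)·y = (3.82 + 0.5×1.31)×1.31 = 5.862 m²
P = b + 2y√(1+z²) = 3.82 + 2×1.31×√(1+0.5²) = 6.749 m
R = A/P = 5.862/6.749 = 0.8686 m
Q = (1/n)·A·R^(2/3)·S^(1/2) = (1/0.032) × 5.862 × 0.8686^(2/3) × 0.0089^(1/2) = 15.73 m³/s

15.7 m³/s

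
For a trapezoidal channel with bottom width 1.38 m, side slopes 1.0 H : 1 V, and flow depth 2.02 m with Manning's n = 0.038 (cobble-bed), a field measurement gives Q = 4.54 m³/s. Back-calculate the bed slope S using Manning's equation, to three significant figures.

A = (b + z·y)·y = (1.38 + 1.0×2.02)×2.02 = 6.868 m²
P = b + 2y√(1+z²) = 1.38 + 2×2.02×√(1+1.0²) = 7.093 m
R = A/P = 6.868/7.093 = 0.9682 m
S = (Q·n / (1·A·R^(2/3)))² = (4.54×0.038 / (1×6.868×0.9787))² = 0.0006587

0.000659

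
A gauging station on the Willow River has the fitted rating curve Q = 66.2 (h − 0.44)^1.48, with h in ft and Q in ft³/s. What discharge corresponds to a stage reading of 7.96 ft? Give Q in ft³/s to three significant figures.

1310 ft³/s

Q = 66.2 × (7.96 − 0.44)^1.48 = 66.2 × 7.52^1.48 = 1311 ft³/s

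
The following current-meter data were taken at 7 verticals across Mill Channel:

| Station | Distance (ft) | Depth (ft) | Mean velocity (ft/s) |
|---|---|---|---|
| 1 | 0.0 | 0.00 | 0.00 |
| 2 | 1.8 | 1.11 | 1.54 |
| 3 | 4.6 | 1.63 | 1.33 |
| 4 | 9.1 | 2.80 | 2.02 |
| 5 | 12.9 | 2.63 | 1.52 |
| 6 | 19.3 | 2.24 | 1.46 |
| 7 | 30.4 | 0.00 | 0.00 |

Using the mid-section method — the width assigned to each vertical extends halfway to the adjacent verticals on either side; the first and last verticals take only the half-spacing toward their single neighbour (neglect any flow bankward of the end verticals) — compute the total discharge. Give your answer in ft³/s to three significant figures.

84.3 ft³/s

w_2 = (4.6 − 0.0)/2 = 2.3 ft; q_2 = 1.54 × 1.11 × 2.3 = 3.932 ft³/s
w_3 = (9.1 − 1.8)/2 = 3.65 ft; q_3 = 1.33 × 1.63 × 3.65 = 7.913 ft³/s
w_4 = (12.9 − 4.6)/2 = 4.15 ft; q_4 = 2.02 × 2.80 × 4.15 = 23.47 ft³/s
w_5 = (19.3 − 9.1)/2 = 5.1 ft; q_5 = 1.52 × 2.63 × 5.1 = 20.39 ft³/s
w_6 = (30.4 − 12.9)/2 = 8.75 ft; q_6 = 1.46 × 2.24 × 8.75 = 28.62 ft³/s
Stations 1, 7 contribute zero (depth or velocity is 0).
Q = Σ qᵢ = 84.32 ft³/s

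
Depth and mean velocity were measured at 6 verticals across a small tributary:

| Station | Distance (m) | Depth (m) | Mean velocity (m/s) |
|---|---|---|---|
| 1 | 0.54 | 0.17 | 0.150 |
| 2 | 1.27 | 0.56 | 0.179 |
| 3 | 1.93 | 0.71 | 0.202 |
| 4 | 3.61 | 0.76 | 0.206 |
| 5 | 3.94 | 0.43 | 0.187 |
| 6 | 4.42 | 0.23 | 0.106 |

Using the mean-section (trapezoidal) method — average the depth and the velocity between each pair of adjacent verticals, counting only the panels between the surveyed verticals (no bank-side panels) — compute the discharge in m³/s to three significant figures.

Panel 1-2: Δb = 0.73 m, d̄ = (0.17+0.56)/2 = 0.365, v̄ = (0.150+0.179)/2 = 0.1645 → q = 0.73×0.365×0.1645 = 0.04383 m³/s
Panel 2-3: Δb = 0.66 m, d̄ = (0.56+0.71)/2 = 0.635, v̄ = (0.179+0.202)/2 = 0.1905 → q = 0.66×0.635×0.1905 = 0.07984 m³/s
Panel 3-4: Δb = 1.68 m, d̄ = (0.71+0.76)/2 = 0.735, v̄ = (0.202+0.206)/2 = 0.204 → q = 1.68×0.735×0.204 = 0.2519 m³/s
Panel 4-5: Δb = 0.33 m, d̄ = (0.76+0.43)/2 = 0.595, v̄ = (0.206+0.187)/2 = 0.1965 → q = 0.33×0.595×0.1965 = 0.03858 m³/s
Panel 5-6: Δb = 0.48 m, d̄ = (0.43+0.23)/2 = 0.33, v̄ = (0.187+0.106)/2 = 0.1465 → q = 0.48×0.33×0.1465 = 0.02321 m³/s
Q = Σ q = 0.4374 m³/s

0.437 m³/s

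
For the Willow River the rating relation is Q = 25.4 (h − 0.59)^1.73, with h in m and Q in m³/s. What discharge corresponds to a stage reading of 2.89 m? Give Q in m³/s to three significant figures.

Q = 25.4 × (2.89 − 0.59)^1.73 = 25.4 × 2.3^1.73 = 107.3 m³/s

107 m³/s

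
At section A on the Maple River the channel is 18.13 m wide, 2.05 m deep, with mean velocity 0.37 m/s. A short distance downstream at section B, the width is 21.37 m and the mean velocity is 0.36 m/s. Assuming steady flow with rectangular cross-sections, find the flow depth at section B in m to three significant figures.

1.79 m

Q = A₁V₁ = (18.13×2.05) × 0.37 = 13.75 m³/s
d₂ = Q/(b₂ V₂) = 13.75/(21.37×0.36) = 1.788 m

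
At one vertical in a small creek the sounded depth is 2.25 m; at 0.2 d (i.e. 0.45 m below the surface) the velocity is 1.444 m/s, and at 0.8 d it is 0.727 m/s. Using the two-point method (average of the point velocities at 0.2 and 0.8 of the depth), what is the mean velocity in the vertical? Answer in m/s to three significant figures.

1.09 m/s

v̄ = (1.444 + 0.727) / 2 = 1.086 m/s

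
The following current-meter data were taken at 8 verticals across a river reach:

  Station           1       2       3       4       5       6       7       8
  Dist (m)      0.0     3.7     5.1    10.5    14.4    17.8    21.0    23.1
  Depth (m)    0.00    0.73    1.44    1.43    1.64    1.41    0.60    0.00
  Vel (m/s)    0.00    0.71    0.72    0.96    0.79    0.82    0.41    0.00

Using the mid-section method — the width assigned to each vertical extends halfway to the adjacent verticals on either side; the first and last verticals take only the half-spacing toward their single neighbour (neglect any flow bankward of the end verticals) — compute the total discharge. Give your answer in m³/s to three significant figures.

w_2 = (5.1 − 0.0)/2 = 2.55 m; q_2 = 0.71 × 0.73 × 2.55 = 1.322 m³/s
w_3 = (10.5 − 3.7)/2 = 3.4 m; q_3 = 0.72 × 1.44 × 3.4 = 3.525 m³/s
w_4 = (14.4 − 5.1)/2 = 4.65 m; q_4 = 0.96 × 1.43 × 4.65 = 6.384 m³/s
w_5 = (17.8 − 10.5)/2 = 3.65 m; q_5 = 0.79 × 1.64 × 3.65 = 4.729 m³/s
w_6 = (21.0 − 14.4)/2 = 3.3 m; q_6 = 0.82 × 1.41 × 3.3 = 3.815 m³/s
w_7 = (23.1 − 17.8)/2 = 2.65 m; q_7 = 0.41 × 0.60 × 2.65 = 0.6519 m³/s
Stations 1, 8 contribute zero (depth or velocity is 0).
Q = Σ qᵢ = 20.43 m³/s

20.4 m³/s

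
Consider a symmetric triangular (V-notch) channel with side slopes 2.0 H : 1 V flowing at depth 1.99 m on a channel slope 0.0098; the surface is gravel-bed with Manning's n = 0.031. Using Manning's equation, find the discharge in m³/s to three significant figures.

23.4 m³/s

A = z·y² = 2.0×1.99² = 7.920 m²
P = 2y√(1+z²) = 2×1.99×√(1+2.0²) = 8.900 m
R = A/P = 7.920/8.900 = 0.8900 m
Q = (1/n)·A·R^(2/3)·S^(1/2) = (1/0.031) × 7.920 × 0.8900^(2/3) × 0.0098^(1/2) = 23.40 m³/s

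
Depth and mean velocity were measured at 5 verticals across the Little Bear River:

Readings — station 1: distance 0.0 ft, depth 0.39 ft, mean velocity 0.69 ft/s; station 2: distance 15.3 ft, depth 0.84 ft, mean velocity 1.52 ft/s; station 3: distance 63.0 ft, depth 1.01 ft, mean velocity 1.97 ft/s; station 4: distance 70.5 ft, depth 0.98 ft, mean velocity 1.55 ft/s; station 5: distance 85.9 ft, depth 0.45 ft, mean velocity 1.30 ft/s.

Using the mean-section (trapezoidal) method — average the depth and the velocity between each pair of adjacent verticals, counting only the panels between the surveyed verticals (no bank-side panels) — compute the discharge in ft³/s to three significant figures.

Panel 1-2: Δb = 15.3 ft, d̄ = (0.39+0.84)/2 = 0.615, v̄ = (0.69+1.52)/2 = 1.105 → q = 15.3×0.615×1.105 = 10.40 ft³/s
Panel 2-3: Δb = 47.7 ft, d̄ = (0.84+1.01)/2 = 0.925, v̄ = (1.52+1.97)/2 = 1.745 → q = 47.7×0.925×1.745 = 76.99 ft³/s
Panel 3-4: Δb = 7.5 ft, d̄ = (1.01+0.98)/2 = 0.995, v̄ = (1.97+1.55)/2 = 1.76 → q = 7.5×0.995×1.76 = 13.13 ft³/s
Panel 4-5: Δb = 15.4 ft, d̄ = (0.98+0.45)/2 = 0.715, v̄ = (1.55+1.30)/2 = 1.425 → q = 15.4×0.715×1.425 = 15.69 ft³/s
Q = Σ q = 116.2 ft³/s

116 ft³/s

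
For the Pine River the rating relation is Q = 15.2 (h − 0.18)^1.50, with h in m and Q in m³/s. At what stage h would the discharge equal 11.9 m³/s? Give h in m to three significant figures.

h − h₀ = (Q/C)^(1/b) = (11.9/15.2)^(1/1.50) = 0.8494 m
h = 0.18 + 0.8494 = 1.029 m

1.03 m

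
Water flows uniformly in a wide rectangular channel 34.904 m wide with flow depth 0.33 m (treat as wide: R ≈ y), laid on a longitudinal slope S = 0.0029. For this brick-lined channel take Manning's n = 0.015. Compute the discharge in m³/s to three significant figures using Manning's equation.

19.7 m³/s

A = b·y = 34.904 × 0.33 = 11.52 m²
Wide channel: R ≈ y = 0.33 m
Q = (1/n)·A·R^(2/3)·S^(1/2) = (1/0.015) × 11.52 × 0.3300^(2/3) × 0.0029^(1/2) = 19.75 m³/s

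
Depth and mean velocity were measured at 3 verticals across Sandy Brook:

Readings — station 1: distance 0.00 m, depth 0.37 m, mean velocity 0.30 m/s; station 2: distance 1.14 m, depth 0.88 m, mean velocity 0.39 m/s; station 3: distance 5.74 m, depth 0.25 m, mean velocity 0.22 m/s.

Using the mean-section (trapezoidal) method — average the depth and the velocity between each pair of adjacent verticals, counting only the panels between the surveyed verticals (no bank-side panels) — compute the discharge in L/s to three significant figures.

1040 L/s

Panel 1-2: Δb = 1.14 m, d̄ = (0.37+0.88)/2 = 0.625, v̄ = (0.30+0.39)/2 = 0.345 → q = 1.14×0.625×0.345 = 0.2458 m³/s
Panel 2-3: Δb = 4.6 m, d̄ = (0.88+0.25)/2 = 0.565, v̄ = (0.39+0.22)/2 = 0.305 → q = 4.6×0.565×0.305 = 0.7927 m³/s
Q = Σ q = 1.039 m³/s
= 1.039 × 1000 = 1039 L/s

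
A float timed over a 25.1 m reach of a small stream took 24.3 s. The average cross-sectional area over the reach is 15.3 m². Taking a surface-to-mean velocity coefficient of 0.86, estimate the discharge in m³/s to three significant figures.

13.6 m³/s

v_surface = L / t̄ = 25.1 / 24.3 = 1.033 m/s
v_mean = 0.86 × 1.033 = 0.8883 m/s
Q = A × v_mean = 15.3 × 0.8883 = 13.59 m³/s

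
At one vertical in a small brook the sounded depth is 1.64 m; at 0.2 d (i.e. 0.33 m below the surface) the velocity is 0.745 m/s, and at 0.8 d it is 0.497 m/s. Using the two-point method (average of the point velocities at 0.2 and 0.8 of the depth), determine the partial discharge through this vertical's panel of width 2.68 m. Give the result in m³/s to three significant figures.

2.73 m³/s

v̄ = (0.745 + 0.497) / 2 = 0.6210 m/s
q = v̄ × d × w = 0.6210 × 1.64 × 2.68 = 2.729 m³/s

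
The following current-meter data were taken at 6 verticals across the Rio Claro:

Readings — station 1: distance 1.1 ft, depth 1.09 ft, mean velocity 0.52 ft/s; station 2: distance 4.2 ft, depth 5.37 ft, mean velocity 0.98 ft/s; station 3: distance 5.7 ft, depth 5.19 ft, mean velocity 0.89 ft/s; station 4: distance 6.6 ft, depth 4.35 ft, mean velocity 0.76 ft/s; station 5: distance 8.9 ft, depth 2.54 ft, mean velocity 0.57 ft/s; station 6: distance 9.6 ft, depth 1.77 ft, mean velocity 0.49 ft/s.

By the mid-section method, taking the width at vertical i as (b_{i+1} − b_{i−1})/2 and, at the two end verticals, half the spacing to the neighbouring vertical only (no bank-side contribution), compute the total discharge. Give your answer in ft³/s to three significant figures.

w_1 = (4.2 − 1.1)/2 = 1.55 ft; q_1 = 0.52 × 1.09 × 1.55 = 0.8785 ft³/s
w_2 = (5.7 − 1.1)/2 = 2.3 ft; q_2 = 0.98 × 5.37 × 2.3 = 12.10 ft³/s
w_3 = (6.6 − 4.2)/2 = 1.2 ft; q_3 = 0.89 × 5.19 × 1.2 = 5.543 ft³/s
w_4 = (8.9 − 5.7)/2 = 1.6 ft; q_4 = 0.76 × 4.35 × 1.6 = 5.290 ft³/s
w_5 = (9.6 − 6.6)/2 = 1.5 ft; q_5 = 0.57 × 2.54 × 1.5 = 2.172 ft³/s
w_6 = (9.6 − 8.9)/2 = 0.35 ft; q_6 = 0.49 × 1.77 × 0.35 = 0.3036 ft³/s
Q = Σ qᵢ = 26.29 ft³/s

26.3 ft³/s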